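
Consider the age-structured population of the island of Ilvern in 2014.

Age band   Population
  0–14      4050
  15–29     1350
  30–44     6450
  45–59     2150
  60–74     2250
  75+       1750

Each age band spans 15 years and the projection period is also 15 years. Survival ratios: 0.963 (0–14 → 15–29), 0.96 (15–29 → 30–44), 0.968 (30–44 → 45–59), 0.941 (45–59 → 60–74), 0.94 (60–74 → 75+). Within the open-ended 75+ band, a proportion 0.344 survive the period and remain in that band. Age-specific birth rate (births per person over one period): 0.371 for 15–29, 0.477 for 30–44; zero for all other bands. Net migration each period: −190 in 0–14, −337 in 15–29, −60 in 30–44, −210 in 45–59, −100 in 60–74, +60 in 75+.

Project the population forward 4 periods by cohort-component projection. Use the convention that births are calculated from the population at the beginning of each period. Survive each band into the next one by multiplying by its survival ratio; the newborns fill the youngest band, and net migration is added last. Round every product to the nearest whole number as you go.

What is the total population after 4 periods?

— Period 1 —
Births: 1350 × 0.371 = 501 ; 6450 × 0.477 = 3077 → total 3578
15–29: 4050 × 0.963 = 3900
30–44: 1350 × 0.96 = 1296
45–59: 6450 × 0.968 = 6244
60–74: 2150 × 0.941 = 2023
75+: 2250 × 0.94 + 1750 × 0.344 = 2115 + 602 = 2717
Net migration: 0–14 − 190 → 3388; 15–29 − 337 → 3563; 30–44 − 60 → 1236; 45–59 − 210 → 6034; 60–74 − 100 → 1923; 75+ + 60 → 2777
Population now: 0–14=3388, 15–29=3563, 30–44=1236, 45–59=6034, 60–74=1923, 75+=2777
— Period 2 —
Births: 3563 × 0.371 = 1322 ; 1236 × 0.477 = 590 → total 1912
15–29: 3388 × 0.963 = 3263
30–44: 3563 × 0.96 = 3420
45–59: 1236 × 0.968 = 1196
60–74: 6034 × 0.941 = 5678
75+: 1923 × 0.94 + 2777 × 0.344 = 1808 + 955 = 2763
Net migration: 0–14 − 190 → 1722; 15–29 − 337 → 2926; 30–44 − 60 → 3360; 45–59 − 210 → 986; 60–74 − 100 → 5578; 75+ + 60 → 2823
Population now: 0–14=1722, 15–29=2926, 30–44=3360, 45–59=986, 60–74=5578, 75+=2823
— Period 3 —
Births: 2926 × 0.371 = 1086 ; 3360 × 0.477 = 1603 → total 2689
15–29: 1722 × 0.963 = 1658
30–44: 2926 × 0.96 = 2809
45–59: 3360 × 0.968 = 3252
60–74: 986 × 0.941 = 928
75+: 5578 × 0.94 + 2823 × 0.344 = 5243 + 971 = 6214
Net migration: 0–14 − 190 → 2499; 15–29 − 337 → 1321; 30–44 − 60 → 2749; 45–59 − 210 → 3042; 60–74 − 100 → 828; 75+ + 60 → 6274
Population now: 0–14=2499, 15–29=1321, 30–44=2749, 45–59=3042, 60–74=828, 75+=6274
— Period 4 —
Births: 1321 × 0.371 = 490 ; 2749 × 0.477 = 1311 → total 1801
15–29: 2499 × 0.963 = 2407
30–44: 1321 × 0.96 = 1268
45–59: 2749 × 0.968 = 2661
60–74: 3042 × 0.941 = 2863
75+: 828 × 0.94 + 6274 × 0.344 = 778 + 2158 = 2936
Net migration: 0–14 − 190 → 1611; 15–29 − 337 → 2070; 30–44 − 60 → 1208; 45–59 − 210 → 2451; 60–74 − 100 → 2763; 75+ + 60 → 2996
Population now: 0–14=1611, 15–29=2070, 30–44=1208, 45–59=2451, 60–74=2763, 75+=2996
Total after period 4: 1611 + 2070 + 1208 + 2451 + 2763 + 2996 = 13099

13099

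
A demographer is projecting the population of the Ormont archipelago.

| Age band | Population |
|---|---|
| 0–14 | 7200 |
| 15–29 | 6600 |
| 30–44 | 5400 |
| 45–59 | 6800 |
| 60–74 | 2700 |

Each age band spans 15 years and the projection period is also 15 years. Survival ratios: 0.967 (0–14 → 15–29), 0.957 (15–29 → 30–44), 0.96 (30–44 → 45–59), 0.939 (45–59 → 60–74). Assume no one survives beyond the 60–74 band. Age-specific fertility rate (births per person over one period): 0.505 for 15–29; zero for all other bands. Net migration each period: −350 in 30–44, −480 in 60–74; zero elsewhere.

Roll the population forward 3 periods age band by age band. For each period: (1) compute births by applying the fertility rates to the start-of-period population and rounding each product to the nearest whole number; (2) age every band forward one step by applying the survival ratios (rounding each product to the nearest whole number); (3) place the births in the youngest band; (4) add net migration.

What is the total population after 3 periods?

18720

Call the groups 1 to 5, youngest first.
After projecting period 1:
Births: 6600 × 0.505 = 3333
Group 2: 7200 × 0.967 = 6962
Group 3: 6600 × 0.957 = 6316
Group 4: 5400 × 0.96 = 5184
Group 5: 6800 × 0.939 = 6385
Net migration: Group 3 − 350 → 5966; Group 5 − 480 → 5905
→ [3333, 6962, 5966, 5184, 5905]
After projecting period 2:
Births: 6962 × 0.505 = 3516
Group 2: 3333 × 0.967 = 3223
Group 3: 6962 × 0.957 = 6663
Group 4: 5966 × 0.96 = 5727
Group 5: 5184 × 0.939 = 4868
Net migration: Group 3 − 350 → 6313; Group 5 − 480 → 4388
→ [3516, 3223, 6313, 5727, 4388]
After projecting period 3:
Births: 3223 × 0.505 = 1628
Group 2: 3516 × 0.967 = 3400
Group 3: 3223 × 0.957 = 3084
Group 4: 6313 × 0.96 = 6060
Group 5: 5727 × 0.939 = 5378
Net migration: Group 3 − 350 → 2734; Group 5 − 480 → 4898
→ [1628, 3400, 2734, 6060, 4898]
Total after period 3: 1628 + 3400 + 2734 + 6060 + 4898 = 18720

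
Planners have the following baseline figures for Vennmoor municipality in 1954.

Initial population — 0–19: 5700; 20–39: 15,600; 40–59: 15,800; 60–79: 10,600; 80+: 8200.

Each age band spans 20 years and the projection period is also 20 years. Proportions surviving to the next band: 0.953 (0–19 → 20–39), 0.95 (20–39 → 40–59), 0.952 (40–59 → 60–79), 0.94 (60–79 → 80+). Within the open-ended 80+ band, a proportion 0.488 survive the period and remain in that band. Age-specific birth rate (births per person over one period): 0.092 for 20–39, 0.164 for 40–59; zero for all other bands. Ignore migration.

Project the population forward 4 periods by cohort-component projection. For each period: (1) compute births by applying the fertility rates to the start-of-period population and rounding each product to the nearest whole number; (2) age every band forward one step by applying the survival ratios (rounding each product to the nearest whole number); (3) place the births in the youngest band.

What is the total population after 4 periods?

Numbering the groups 1..5 from youngest to oldest:
— Period 1 —
Births: 15600 * 0.092 = 1435  |  15800 * 0.164 = 2591 → total 4026
Group 2: 5700 * 0.953 = 5432
Group 3: 15600 * 0.95 = 14820
Group 4: 15800 * 0.952 = 15042
Group 5: 10600 * 0.94 + 8200 * 0.488 = 9964 + 4002 = 13966
Population now: 0–19=4026, 20–39=5432, 40–59=14820, 60–79=15042, 80+=13966
— Period 2 —
Births: 5432 * 0.092 = 500  |  14820 * 0.164 = 2430 → total 2930
Group 2: 4026 * 0.953 = 3837
Group 3: 5432 * 0.95 = 5160
Group 4: 14820 * 0.952 = 14109
Group 5: 15042 * 0.94 + 13966 * 0.488 = 14139 + 6815 = 20954
Population now: 0–19=2930, 20–39=3837, 40–59=5160, 60–79=14109, 80+=20954
— Period 3 —
Births: 3837 * 0.092 = 353  |  5160 * 0.164 = 846 → total 1199
Group 2: 2930 * 0.953 = 2792
Group 3: 3837 * 0.95 = 3645
Group 4: 5160 * 0.952 = 4912
Group 5: 14109 * 0.94 + 20954 * 0.488 = 13262 + 10226 = 23488
Population now: 0–19=1199, 20–39=2792, 40–59=3645, 60–79=4912, 80+=23488
— Period 4 —
Births: 2792 * 0.092 = 257  |  3645 * 0.164 = 598 → total 855
Group 2: 1199 * 0.953 = 1143
Group 3: 2792 * 0.95 = 2652
Group 4: 3645 * 0.952 = 3470
Group 5: 4912 * 0.94 + 23488 * 0.488 = 4617 + 11462 = 16079
Population now: 0–19=855, 20–39=1143, 40–59=2652, 60–79=3470, 80+=16079
Total after period 4: 855 + 1143 + 2652 + 3470 + 16079 = 24199

24199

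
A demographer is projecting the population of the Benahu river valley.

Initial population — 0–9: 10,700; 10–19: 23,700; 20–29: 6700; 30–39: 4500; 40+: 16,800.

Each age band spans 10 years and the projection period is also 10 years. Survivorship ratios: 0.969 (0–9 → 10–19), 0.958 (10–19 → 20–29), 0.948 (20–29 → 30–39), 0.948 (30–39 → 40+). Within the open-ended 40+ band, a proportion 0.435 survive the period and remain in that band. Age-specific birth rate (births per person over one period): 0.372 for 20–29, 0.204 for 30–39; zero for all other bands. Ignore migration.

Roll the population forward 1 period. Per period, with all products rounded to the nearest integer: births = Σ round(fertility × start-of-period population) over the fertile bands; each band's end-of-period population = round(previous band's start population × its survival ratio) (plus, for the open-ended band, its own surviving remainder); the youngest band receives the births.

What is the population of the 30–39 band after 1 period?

6352

Period 1:
Births: 6700 × 0.372 = 2492 ; 4500 × 0.204 = 918 ⇒ total 3410
10–19: 10700 × 0.969 = 10368
20–29: 23700 × 0.958 = 22705
30–39: 6700 × 0.948 = 6352
40+: 4500 × 0.948 + 16800 × 0.435 = 4266 + 7308 = 11574
Giving 3410 / 10368 / 22705 / 6352 / 11574.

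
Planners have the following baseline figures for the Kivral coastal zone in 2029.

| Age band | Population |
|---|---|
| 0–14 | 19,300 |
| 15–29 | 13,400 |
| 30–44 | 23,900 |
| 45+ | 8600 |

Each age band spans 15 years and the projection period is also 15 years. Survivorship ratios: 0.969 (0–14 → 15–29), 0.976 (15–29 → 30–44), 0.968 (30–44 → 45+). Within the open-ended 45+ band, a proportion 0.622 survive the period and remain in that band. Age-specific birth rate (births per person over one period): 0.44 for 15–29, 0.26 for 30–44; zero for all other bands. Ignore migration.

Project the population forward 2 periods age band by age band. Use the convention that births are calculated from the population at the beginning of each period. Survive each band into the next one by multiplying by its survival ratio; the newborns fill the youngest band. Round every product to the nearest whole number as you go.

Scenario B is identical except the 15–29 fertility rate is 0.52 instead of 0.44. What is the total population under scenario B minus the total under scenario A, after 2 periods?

2534

Call the bands 1 to 4, youngest first.
[period 1]
Births: 13400 × 0.44 = 5896  |  23900 × 0.26 = 6214 — total 12110
Band 2: 19300 × 0.969 = 18702
Band 3: 13400 × 0.976 = 13078
Band 4: 23900 × 0.968 + 8600 × 0.622 = 23135 + 5349 = 28484
Giving 12110 / 18702 / 13078 / 28484.
[period 2]
Births: 18702 × 0.44 = 8229  |  13078 × 0.26 = 3400 — total 11629
Band 2: 12110 × 0.969 = 11735
Band 3: 18702 × 0.976 = 18253
Band 4: 13078 × 0.968 + 28484 × 0.622 = 12660 + 17717 = 30377
Giving 11629 / 11735 / 18253 / 30377.
Scenario A total after 2 periods: 71994
Scenario B projection —
[period 1]
Births: 13400 × 0.52 = 6968  |  23900 × 0.26 = 6214 — total 13182
Band 2: 19300 × 0.969 = 18702
Band 3: 13400 × 0.976 = 13078
Band 4: 23900 × 0.968 + 8600 × 0.622 = 23135 + 5349 = 28484
Giving 13182 / 18702 / 13078 / 28484.
[period 2]
Births: 18702 × 0.52 = 9725  |  13078 × 0.26 = 3400 — total 13125
Band 2: 13182 × 0.969 = 12773
Band 3: 18702 × 0.976 = 18253
Band 4: 13078 × 0.968 + 28484 × 0.622 = 12660 + 17717 = 30377
Giving 13125 / 12773 / 18253 / 30377.
Scenario B total after 2 periods: 74528
Difference B − A = 74528 − 71994 = 2534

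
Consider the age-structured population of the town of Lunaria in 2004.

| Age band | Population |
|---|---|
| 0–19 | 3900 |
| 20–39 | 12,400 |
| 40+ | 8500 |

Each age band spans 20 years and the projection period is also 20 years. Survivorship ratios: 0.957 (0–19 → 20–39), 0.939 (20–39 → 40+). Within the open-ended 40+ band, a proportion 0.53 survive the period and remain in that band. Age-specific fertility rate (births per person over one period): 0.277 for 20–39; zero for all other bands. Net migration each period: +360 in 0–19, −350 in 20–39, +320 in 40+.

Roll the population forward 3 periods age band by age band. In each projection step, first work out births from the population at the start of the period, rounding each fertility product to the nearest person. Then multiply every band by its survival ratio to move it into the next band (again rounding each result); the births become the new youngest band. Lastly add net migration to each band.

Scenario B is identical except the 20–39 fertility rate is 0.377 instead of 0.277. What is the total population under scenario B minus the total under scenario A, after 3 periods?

After projecting period 1:
Births: 12400 × 0.277 = 3435
20–39: 3900 × 0.957 = 3732
40+: 12400 × 0.939 + 8500 × 0.53 = 11644 + 4505 = 16149
Net migration: 0–19 + 360 → 3795; 20–39 − 350 → 3382; 40+ + 320 → 16469
End of period: [3795, 3382, 16469]
After projecting period 2:
Births: 3382 × 0.277 = 937
20–39: 3795 × 0.957 = 3632
40+: 3382 × 0.939 + 16469 × 0.53 = 3176 + 8729 = 11905
Net migration: 0–19 + 360 → 1297; 20–39 − 350 → 3282; 40+ + 320 → 12225
End of period: [1297, 3282, 12225]
After projecting period 3:
Births: 3282 × 0.277 = 909
20–39: 1297 × 0.957 = 1241
40+: 3282 × 0.939 + 12225 × 0.53 = 3082 + 6479 = 9561
Net migration: 0–19 + 360 → 1269; 20–39 − 350 → 891; 40+ + 320 → 9881
End of period: [1269, 891, 9881]
Scenario A total after 3 periods: 12041
Scenario B projection —
After projecting period 1:
Births: 12400 × 0.377 = 4675
20–39: 3900 × 0.957 = 3732
40+: 12400 × 0.939 + 8500 × 0.53 = 11644 + 4505 = 16149
Net migration: 0–19 + 360 → 5035; 20–39 − 350 → 3382; 40+ + 320 → 16469
End of period: [5035, 3382, 16469]
After projecting period 2:
Births: 3382 × 0.377 = 1275
20–39: 5035 × 0.957 = 4818
40+: 3382 × 0.939 + 16469 × 0.53 = 3176 + 8729 = 11905
Net migration: 0–19 + 360 → 1635; 20–39 − 350 → 4468; 40+ + 320 → 12225
End of period: [1635, 4468, 12225]
After projecting period 3:
Births: 4468 × 0.377 = 1684
20–39: 1635 × 0.957 = 1565
40+: 4468 × 0.939 + 12225 × 0.53 = 4195 + 6479 = 10674
Net migration: 0–19 + 360 → 2044; 20–39 − 350 → 1215; 40+ + 320 → 10994
End of period: [2044, 1215, 10994]
Scenario B total after 3 periods: 14253
Difference B − A = 14253 − 12041 = 2212

2212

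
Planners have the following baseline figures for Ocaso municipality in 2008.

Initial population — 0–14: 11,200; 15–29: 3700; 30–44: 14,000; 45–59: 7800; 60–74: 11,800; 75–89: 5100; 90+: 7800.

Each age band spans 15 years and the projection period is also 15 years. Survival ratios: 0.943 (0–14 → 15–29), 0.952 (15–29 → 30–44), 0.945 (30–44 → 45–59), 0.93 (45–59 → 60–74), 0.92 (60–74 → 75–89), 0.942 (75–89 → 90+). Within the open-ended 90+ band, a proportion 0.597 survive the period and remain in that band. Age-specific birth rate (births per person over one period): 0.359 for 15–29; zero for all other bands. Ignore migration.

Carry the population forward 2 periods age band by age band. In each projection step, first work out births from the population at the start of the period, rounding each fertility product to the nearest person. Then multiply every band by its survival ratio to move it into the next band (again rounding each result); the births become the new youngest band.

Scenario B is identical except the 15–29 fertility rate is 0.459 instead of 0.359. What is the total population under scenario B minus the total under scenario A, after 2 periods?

Call the groups 1 to 7, youngest first.
Period 1.
Births: 3700 * 0.359 = 1328
Group 2: 11200 * 0.943 = 10562
Group 3: 3700 * 0.952 = 3522
Group 4: 14000 * 0.945 = 13230
Group 5: 7800 * 0.93 = 7254
Group 6: 11800 * 0.92 = 10856
Group 7: 5100 * 0.942 + 7800 * 0.597 = 4804 + 4657 = 9461
→ [1328, 10562, 3522, 13230, 7254, 10856, 9461]
Period 2.
Births: 10562 * 0.359 = 3792
Group 2: 1328 * 0.943 = 1252
Group 3: 10562 * 0.952 = 10055
Group 4: 3522 * 0.945 = 3328
Group 5: 13230 * 0.93 = 12304
Group 6: 7254 * 0.92 = 6674
Group 7: 10856 * 0.942 + 9461 * 0.597 = 10226 + 5648 = 15874
→ [3792, 1252, 10055, 3328, 12304, 6674, 15874]
Scenario A total after 2 periods: 53279
Scenario B projection —
Period 1.
Births: 3700 * 0.459 = 1698
Group 2: 11200 * 0.943 = 10562
Group 3: 3700 * 0.952 = 3522
Group 4: 14000 * 0.945 = 13230
Group 5: 7800 * 0.93 = 7254
Group 6: 11800 * 0.92 = 10856
Group 7: 5100 * 0.942 + 7800 * 0.597 = 4804 + 4657 = 9461
→ [1698, 10562, 3522, 13230, 7254, 10856, 9461]
Period 2.
Births: 10562 * 0.459 = 4848
Group 2: 1698 * 0.943 = 1601
Group 3: 10562 * 0.952 = 10055
Group 4: 3522 * 0.945 = 3328
Group 5: 13230 * 0.93 = 12304
Group 6: 7254 * 0.92 = 6674
Group 7: 10856 * 0.942 + 9461 * 0.597 = 10226 + 5648 = 15874
→ [4848, 1601, 10055, 3328, 12304, 6674, 15874]
Scenario B total after 2 periods: 54684
Difference B − A = 54684 − 53279 = 1405

1405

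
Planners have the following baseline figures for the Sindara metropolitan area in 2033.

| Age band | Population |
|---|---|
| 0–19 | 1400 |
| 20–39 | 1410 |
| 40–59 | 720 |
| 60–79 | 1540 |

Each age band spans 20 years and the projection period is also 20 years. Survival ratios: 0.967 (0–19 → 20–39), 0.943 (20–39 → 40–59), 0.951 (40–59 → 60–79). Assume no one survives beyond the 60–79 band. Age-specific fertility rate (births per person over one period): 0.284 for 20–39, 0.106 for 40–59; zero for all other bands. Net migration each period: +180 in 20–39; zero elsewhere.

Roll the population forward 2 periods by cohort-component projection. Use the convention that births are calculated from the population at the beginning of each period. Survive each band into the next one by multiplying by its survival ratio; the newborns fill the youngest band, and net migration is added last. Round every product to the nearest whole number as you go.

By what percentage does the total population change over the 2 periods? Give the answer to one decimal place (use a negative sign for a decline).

-22.5

After projecting period 1:
Births: 1410 × 0.284 = 400  |  720 × 0.106 = 76 → total 476
20–39: 1400 × 0.967 = 1354
40–59: 1410 × 0.943 = 1330
60–79: 720 × 0.951 = 685
Net migration: 20–39 + 180 → 1534
Population now: 0–19=476, 20–39=1534, 40–59=1330, 60–79=685
After projecting period 2:
Births: 1534 × 0.284 = 436  |  1330 × 0.106 = 141 → total 577
20–39: 476 × 0.967 = 460
40–59: 1534 × 0.943 = 1447
60–79: 1330 × 0.951 = 1265
Net migration: 20–39 + 180 → 640
Population now: 0–19=577, 20–39=640, 40–59=1447, 60–79=1265
Total: 5070 → 3929; change = -1141; percentage change = -22.5%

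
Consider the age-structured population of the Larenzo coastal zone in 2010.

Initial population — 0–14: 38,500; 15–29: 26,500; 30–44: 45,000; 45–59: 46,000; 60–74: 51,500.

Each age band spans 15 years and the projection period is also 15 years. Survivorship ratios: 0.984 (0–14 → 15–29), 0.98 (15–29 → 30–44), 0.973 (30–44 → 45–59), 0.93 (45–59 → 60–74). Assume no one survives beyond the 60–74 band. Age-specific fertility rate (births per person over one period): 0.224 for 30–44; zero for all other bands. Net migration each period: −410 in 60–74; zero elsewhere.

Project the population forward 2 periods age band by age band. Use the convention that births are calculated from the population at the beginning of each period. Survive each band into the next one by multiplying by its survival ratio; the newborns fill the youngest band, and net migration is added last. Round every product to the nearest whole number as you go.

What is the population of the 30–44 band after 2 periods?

[period 1]
Births: 45000 * 0.224 = 10080
15–29: 38500 * 0.984 = 37884
30–44: 26500 * 0.98 = 25970
45–59: 45000 * 0.973 = 43785
60–74: 46000 * 0.93 = 42780
Net migration: 60–74 − 410 → 42370
Population now: 0–14=10080, 15–29=37884, 30–44=25970, 45–59=43785, 60–74=42370
[period 2]
Births: 25970 * 0.224 = 5817
15–29: 10080 * 0.984 = 9919
30–44: 37884 * 0.98 = 37126
45–59: 25970 * 0.973 = 25269
60–74: 43785 * 0.93 = 40720
Net migration: 60–74 − 410 → 40310
Population now: 0–14=5817, 15–29=9919, 30–44=37126, 45–59=25269, 60–74=40310

37126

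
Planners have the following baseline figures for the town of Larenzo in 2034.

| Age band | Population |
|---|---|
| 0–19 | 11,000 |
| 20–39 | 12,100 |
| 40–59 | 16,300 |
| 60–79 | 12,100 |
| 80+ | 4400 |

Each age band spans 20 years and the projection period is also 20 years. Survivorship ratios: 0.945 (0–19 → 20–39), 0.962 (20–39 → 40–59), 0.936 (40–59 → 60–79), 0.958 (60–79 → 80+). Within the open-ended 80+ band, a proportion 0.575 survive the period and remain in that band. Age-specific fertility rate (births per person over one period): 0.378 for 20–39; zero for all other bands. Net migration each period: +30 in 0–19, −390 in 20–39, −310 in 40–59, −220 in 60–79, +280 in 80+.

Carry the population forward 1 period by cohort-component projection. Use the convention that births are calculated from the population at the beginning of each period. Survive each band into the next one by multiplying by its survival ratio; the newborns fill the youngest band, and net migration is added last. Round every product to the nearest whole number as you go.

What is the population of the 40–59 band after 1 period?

Period 1:
Births: 12100 * 0.378 = 4574
20–39: 11000 * 0.945 = 10395
40–59: 12100 * 0.962 = 11640
60–79: 16300 * 0.936 = 15257
80+: 12100 * 0.958 + 4400 * 0.575 = 11592 + 2530 = 14122
Net migration: 0–19 + 30 → 4604; 20–39 − 390 → 10005; 40–59 − 310 → 11330; 60–79 − 220 → 15037; 80+ + 280 → 14402
End of period: [4604, 10005, 11330, 15037, 14402]

11330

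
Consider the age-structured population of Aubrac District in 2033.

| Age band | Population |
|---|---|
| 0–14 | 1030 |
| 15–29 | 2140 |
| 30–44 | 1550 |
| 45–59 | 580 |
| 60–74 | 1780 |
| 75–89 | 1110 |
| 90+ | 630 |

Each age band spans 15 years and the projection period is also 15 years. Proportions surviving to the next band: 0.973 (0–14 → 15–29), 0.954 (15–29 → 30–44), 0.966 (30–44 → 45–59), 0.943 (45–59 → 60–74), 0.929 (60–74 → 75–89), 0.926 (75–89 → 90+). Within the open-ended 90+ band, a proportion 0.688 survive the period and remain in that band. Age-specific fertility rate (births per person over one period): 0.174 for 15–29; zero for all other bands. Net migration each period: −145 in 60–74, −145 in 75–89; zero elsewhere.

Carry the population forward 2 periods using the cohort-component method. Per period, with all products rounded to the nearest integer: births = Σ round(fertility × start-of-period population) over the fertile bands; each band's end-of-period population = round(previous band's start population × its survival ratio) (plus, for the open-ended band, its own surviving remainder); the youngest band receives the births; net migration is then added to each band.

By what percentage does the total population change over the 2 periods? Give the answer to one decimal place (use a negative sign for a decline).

-16.5

(Groups numbered youngest = 1 to oldest = 7.)
[period 1]
Births: 2140 × 0.174 = 372
Group 2: 1030 × 0.973 = 1002
Group 3: 2140 × 0.954 = 2042
Group 4: 1550 × 0.966 = 1497
Group 5: 580 × 0.943 = 547
Group 6: 1780 × 0.929 = 1654
Group 7: 1110 × 0.926 + 630 × 0.688 = 1028 + 433 = 1461
Net migration: Group 5 − 145 → 402; Group 6 − 145 → 1509
Giving 372 / 1002 / 2042 / 1497 / 402 / 1509 / 1461.
[period 2]
Births: 1002 × 0.174 = 174
Group 2: 372 × 0.973 = 362
Group 3: 1002 × 0.954 = 956
Group 4: 2042 × 0.966 = 1973
Group 5: 1497 × 0.943 = 1412
Group 6: 402 × 0.929 = 373
Group 7: 1509 × 0.926 + 1461 × 0.688 = 1397 + 1005 = 2402
Net migration: Group 5 − 145 → 1267; Group 6 − 145 → 228
Giving 174 / 362 / 956 / 1973 / 1267 / 228 / 2402.
Total: 8820 → 7362; change = -1458; percentage change = -16.5%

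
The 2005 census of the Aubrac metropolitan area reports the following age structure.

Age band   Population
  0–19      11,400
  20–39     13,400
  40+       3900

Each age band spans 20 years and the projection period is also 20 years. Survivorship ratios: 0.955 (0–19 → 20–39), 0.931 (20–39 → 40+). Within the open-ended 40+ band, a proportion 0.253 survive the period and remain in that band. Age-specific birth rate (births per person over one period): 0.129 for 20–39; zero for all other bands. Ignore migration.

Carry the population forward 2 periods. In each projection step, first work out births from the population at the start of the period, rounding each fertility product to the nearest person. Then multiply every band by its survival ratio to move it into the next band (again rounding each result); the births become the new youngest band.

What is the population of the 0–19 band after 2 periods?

Let band 1 be 0–19 through band 3 = 40+.
[period 1]
Births: 13400 * 0.129 = 1729
Band 2: 11400 * 0.955 = 10887
Band 3: 13400 * 0.931 + 3900 * 0.253 = 12475 + 987 = 13462
Giving 1729 / 10887 / 13462.
[period 2]
Births: 10887 * 0.129 = 1404
Band 2: 1729 * 0.955 = 1651
Band 3: 10887 * 0.931 + 13462 * 0.253 = 10136 + 3406 = 13542
Giving 1404 / 1651 / 13542.

1404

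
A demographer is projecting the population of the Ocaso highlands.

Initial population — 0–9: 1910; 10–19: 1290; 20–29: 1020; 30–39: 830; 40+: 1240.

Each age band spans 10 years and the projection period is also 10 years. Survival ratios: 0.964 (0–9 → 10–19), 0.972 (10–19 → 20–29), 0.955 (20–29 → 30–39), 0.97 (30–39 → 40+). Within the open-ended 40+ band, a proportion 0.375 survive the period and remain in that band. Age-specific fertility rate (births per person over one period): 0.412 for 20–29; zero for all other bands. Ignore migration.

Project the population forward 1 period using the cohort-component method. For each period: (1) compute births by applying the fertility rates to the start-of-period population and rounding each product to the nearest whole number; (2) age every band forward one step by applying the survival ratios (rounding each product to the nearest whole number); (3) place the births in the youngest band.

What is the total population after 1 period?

5759

— Period 1 —
Births: 1020 * 0.412 = 420
10–19: 1910 * 0.964 = 1841
20–29: 1290 * 0.972 = 1254
30–39: 1020 * 0.955 = 974
40+: 830 * 0.97 + 1240 * 0.375 = 805 + 465 = 1270
Population now: 0–9=420, 10–19=1841, 20–29=1254, 30–39=974, 40+=1270
Total after period 1: 420 + 1841 + 1254 + 974 + 1270 = 5759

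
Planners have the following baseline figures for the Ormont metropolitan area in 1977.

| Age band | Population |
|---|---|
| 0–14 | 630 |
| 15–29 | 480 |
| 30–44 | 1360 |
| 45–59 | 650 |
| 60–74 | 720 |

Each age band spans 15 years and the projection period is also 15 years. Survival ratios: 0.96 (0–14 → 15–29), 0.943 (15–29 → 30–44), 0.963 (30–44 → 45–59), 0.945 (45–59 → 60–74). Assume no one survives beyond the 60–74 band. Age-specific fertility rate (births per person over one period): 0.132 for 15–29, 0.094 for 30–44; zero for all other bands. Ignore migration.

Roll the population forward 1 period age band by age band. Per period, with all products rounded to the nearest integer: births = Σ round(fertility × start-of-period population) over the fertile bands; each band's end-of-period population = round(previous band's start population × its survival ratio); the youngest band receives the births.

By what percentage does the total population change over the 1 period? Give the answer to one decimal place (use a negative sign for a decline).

After projecting period 1:
Births: 480 * 0.132 = 63 ; 1360 * 0.094 = 128 ⇒ total 191
15–29: 630 * 0.96 = 605
30–44: 480 * 0.943 = 453
45–59: 1360 * 0.963 = 1310
60–74: 650 * 0.945 = 614
Giving 191 / 605 / 453 / 1310 / 614.
Total: 3840 → 3173; change = -667; percentage change = -17.4%

-17.4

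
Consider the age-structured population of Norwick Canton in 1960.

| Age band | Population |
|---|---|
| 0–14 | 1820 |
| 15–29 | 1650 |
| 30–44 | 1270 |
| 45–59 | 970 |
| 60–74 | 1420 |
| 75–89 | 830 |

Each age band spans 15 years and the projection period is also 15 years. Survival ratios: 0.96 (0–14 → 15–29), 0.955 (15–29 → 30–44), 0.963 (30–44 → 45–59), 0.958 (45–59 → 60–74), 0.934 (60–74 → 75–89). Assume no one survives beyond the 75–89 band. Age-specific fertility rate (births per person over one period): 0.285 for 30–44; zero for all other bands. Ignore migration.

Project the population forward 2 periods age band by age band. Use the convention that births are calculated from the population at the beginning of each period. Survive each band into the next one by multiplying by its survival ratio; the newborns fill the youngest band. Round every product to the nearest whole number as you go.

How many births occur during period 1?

[period 1]
Births: 1270 × 0.285 = 362
15–29: 1820 × 0.96 = 1747
30–44: 1650 × 0.955 = 1576
45–59: 1270 × 0.963 = 1223
60–74: 970 × 0.958 = 929
75–89: 1420 × 0.934 = 1326
End of period: [362, 1747, 1576, 1223, 929, 1326]

362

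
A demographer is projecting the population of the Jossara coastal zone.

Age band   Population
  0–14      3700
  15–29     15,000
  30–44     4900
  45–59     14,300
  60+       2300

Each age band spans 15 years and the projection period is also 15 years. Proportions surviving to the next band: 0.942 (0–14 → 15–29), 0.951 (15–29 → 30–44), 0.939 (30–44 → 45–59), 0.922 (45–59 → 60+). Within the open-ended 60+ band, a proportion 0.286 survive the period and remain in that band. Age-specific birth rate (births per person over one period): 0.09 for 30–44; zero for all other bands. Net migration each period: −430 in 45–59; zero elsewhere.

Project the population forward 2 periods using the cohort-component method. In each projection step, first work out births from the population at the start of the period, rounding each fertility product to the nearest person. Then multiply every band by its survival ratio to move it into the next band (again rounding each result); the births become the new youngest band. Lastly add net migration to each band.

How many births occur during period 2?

(Groups numbered youngest = 1 to oldest = 5.)
Period 1:
Births: 4900 × 0.09 = 441
Group 2: 3700 × 0.942 = 3485
Group 3: 15000 × 0.951 = 14265
Group 4: 4900 × 0.939 = 4601
Group 5: 14300 × 0.922 + 2300 × 0.286 = 13185 + 658 = 13843
Net migration: Group 4 − 430 → 4171
Population now: 0–14=441, 15–29=3485, 30–44=14265, 45–59=4171, 60+=13843
Period 2:
Births: 14265 × 0.09 = 1284
Group 2: 441 × 0.942 = 415
Group 3: 3485 × 0.951 = 3314
Group 4: 14265 × 0.939 = 13395
Group 5: 4171 × 0.922 + 13843 × 0.286 = 3846 + 3959 = 7805
Net migration: Group 4 − 430 → 12965
Population now: 0–14=1284, 15–29=415, 30–44=3314, 45–59=12965, 60+=7805

1284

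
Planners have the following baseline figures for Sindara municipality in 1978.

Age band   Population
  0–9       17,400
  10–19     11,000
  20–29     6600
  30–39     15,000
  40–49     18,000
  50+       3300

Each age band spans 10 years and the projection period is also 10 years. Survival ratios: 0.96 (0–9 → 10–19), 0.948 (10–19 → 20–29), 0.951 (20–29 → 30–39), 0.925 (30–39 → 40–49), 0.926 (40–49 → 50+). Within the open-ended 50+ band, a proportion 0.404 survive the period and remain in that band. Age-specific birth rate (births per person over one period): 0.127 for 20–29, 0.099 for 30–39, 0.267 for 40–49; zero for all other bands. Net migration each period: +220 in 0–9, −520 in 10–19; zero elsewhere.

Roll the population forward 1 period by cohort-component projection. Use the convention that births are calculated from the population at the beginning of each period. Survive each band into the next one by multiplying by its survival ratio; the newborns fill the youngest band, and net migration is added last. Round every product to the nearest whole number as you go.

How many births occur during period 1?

7129

Let band 1 be 0–9 through band 6 = 50+.
Period 1.
Births: 6600 * 0.127 = 838, 15000 * 0.099 = 1485, 18000 * 0.267 = 4806 ⇒ total 7129
Band 2: 17400 * 0.96 = 16704
Band 3: 11000 * 0.948 = 10428
Band 4: 6600 * 0.951 = 6277
Band 5: 15000 * 0.925 = 13875
Band 6: 18000 * 0.926 + 3300 * 0.404 = 16668 + 1333 = 18001
Net migration: Band 1 + 220 → 7349; Band 2 − 520 → 16184
Giving 7349 / 16184 / 10428 / 6277 / 13875 / 18001.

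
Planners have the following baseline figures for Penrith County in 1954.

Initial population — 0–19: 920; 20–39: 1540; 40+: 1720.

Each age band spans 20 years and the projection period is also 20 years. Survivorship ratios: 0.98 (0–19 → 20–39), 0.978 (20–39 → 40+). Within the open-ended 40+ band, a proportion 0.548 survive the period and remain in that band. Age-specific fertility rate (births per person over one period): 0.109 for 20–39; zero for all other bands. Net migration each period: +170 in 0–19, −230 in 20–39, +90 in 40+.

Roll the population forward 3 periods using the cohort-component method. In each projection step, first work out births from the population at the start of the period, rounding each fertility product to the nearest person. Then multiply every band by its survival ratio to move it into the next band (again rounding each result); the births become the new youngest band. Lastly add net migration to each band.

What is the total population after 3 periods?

1550

Period 1.
Births: 1540 × 0.109 = 168
20–39: 920 × 0.98 = 902
40+: 1540 × 0.978 + 1720 × 0.548 = 1506 + 943 = 2449
Net migration: 0–19 + 170 → 338; 20–39 − 230 → 672; 40+ + 90 → 2539
→ [338, 672, 2539]
Period 2.
Births: 672 × 0.109 = 73
20–39: 338 × 0.98 = 331
40+: 672 × 0.978 + 2539 × 0.548 = 657 + 1391 = 2048
Net migration: 0–19 + 170 → 243; 20–39 − 230 → 101; 40+ + 90 → 2138
→ [243, 101, 2138]
Period 3.
Births: 101 × 0.109 = 11
20–39: 243 × 0.98 = 238
40+: 101 × 0.978 + 2138 × 0.548 = 99 + 1172 = 1271
Net migration: 0–19 + 170 → 181; 20–39 − 230 → 8; 40+ + 90 → 1361
→ [181, 8, 1361]
Total after period 3: 181 + 8 + 1361 = 1550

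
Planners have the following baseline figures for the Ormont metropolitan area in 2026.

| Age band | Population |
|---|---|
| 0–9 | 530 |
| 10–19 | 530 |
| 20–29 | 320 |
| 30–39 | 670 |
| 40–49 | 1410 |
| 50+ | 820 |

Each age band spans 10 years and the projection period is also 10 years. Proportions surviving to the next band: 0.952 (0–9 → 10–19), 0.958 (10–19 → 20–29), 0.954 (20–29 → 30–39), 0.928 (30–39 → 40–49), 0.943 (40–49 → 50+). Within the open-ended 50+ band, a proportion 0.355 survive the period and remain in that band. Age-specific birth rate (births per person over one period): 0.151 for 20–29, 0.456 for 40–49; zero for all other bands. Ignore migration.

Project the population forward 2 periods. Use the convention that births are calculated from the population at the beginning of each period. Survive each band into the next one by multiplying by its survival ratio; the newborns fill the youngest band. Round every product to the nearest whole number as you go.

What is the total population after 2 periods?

Period 1:
Births: 320 × 0.151 = 48 ; 1410 × 0.456 = 643 → total 691
10–19: 530 × 0.952 = 505
20–29: 530 × 0.958 = 508
30–39: 320 × 0.954 = 305
40–49: 670 × 0.928 = 622
50+: 1410 × 0.943 + 820 × 0.355 = 1330 + 291 = 1621
Giving 691 / 505 / 508 / 305 / 622 / 1621.
Period 2:
Births: 508 × 0.151 = 77 ; 622 × 0.456 = 284 → total 361
10–19: 691 × 0.952 = 658
20–29: 505 × 0.958 = 484
30–39: 508 × 0.954 = 485
40–49: 305 × 0.928 = 283
50+: 622 × 0.943 + 1621 × 0.355 = 587 + 575 = 1162
Giving 361 / 658 / 484 / 485 / 283 / 1162.
Total after period 2: 361 + 658 + 484 + 485 + 283 + 1162 = 3433

3433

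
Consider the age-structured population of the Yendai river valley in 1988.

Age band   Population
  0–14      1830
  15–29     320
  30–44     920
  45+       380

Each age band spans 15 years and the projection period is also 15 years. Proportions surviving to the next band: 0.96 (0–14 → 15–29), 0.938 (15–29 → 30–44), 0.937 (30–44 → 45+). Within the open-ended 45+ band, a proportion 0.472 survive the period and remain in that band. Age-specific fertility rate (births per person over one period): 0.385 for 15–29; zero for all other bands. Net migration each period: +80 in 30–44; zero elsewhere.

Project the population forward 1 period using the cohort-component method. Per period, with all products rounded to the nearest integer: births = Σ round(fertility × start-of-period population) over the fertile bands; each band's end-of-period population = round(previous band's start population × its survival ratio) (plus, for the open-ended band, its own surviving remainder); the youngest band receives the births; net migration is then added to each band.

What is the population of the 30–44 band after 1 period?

Call the groups 1 to 4, youngest first.
[period 1]
Births: 320 × 0.385 = 123
Group 2: 1830 × 0.96 = 1757
Group 3: 320 × 0.938 = 300
Group 4: 920 × 0.937 + 380 × 0.472 = 862 + 179 = 1041
Net migration: Group 3 + 80 → 380
End of period: [123, 1757, 380, 1041]

380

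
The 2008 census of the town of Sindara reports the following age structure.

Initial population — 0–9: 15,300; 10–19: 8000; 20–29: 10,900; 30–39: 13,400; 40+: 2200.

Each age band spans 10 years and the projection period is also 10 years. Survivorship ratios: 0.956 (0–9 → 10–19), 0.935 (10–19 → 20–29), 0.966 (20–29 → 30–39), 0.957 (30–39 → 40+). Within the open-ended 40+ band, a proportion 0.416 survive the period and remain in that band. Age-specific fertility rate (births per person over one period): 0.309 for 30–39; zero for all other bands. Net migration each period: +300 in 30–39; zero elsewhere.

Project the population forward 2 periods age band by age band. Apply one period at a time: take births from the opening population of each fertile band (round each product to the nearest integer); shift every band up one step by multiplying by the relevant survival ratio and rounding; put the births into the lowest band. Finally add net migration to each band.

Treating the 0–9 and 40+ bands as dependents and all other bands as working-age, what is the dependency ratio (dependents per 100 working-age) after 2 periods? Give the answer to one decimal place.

77.2

Let band 1 be 0–9 through band 5 = 40+.
[period 1]
Births: 13400 * 0.309 = 4141
Band 2: 15300 * 0.956 = 14627
Band 3: 8000 * 0.935 = 7480
Band 4: 10900 * 0.966 = 10529
Band 5: 13400 * 0.957 + 2200 * 0.416 = 12824 + 915 = 13739
Net migration: Band 4 + 300 → 10829
End of period: [4141, 14627, 7480, 10829, 13739]
[period 2]
Births: 10829 * 0.309 = 3346
Band 2: 4141 * 0.956 = 3959
Band 3: 14627 * 0.935 = 13676
Band 4: 7480 * 0.966 = 7226
Band 5: 10829 * 0.957 + 13739 * 0.416 = 10363 + 5715 = 16078
Net migration: Band 4 + 300 → 7526
End of period: [3346, 3959, 13676, 7526, 16078]
Dependents (band 0–9 + band 40+) = 3346 + 16078 = 19424; working-age = 25161; ratio = 19424/25161 × 100 = 77.2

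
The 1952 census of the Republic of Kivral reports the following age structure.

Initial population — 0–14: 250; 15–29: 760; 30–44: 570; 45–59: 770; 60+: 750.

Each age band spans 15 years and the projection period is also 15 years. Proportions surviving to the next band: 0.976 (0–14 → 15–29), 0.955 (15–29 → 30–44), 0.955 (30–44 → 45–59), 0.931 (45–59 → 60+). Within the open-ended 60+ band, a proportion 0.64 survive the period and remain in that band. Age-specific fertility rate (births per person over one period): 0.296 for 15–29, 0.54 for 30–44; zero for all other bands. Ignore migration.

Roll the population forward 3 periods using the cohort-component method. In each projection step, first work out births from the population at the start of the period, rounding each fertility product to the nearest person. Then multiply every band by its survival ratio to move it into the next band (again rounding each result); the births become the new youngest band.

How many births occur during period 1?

[period 1]
Births: 760 × 0.296 = 225, 570 × 0.54 = 308 — total 533
15–29: 250 × 0.976 = 244
30–44: 760 × 0.955 = 726
45–59: 570 × 0.955 = 544
60+: 770 × 0.931 + 750 × 0.64 = 717 + 480 = 1197
Giving 533 / 244 / 726 / 544 / 1197.

533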